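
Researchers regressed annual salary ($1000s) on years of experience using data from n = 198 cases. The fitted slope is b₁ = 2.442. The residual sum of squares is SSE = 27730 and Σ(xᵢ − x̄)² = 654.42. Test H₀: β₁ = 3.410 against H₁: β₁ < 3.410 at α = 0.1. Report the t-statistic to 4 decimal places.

t = -2.0819

MSE = SSE/(n − 2) = 27730/196 = 141.48.
SE(b₁) = √(MSE/Sₓₓ) = √(141.48/654.42) = 0.464963.
t = (2.442 − 3.410) / 0.464963 = -2.0819.
df = n − 2 = 196.
One-sided p ≈ 0.0193, which is < 0.1, so reject H₀.
There is evidence that the true slope on years of experience is below 3.410 $1000s per unit.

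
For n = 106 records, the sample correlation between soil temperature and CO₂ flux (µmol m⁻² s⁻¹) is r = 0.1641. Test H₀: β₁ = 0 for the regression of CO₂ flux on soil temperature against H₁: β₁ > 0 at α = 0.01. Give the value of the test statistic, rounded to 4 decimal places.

t = r·√(n − 2)/√(1 − r²) = 0.1641·√104/√0.973071 = 1.6965.
df = n − 2 = 104.
One-sided p ≈ 0.0464, which is ≥ 0.01, so fail to reject H₀.
The data do not give significant evidence of a linear association between soil temperature and CO₂ flux.

t = 1.6965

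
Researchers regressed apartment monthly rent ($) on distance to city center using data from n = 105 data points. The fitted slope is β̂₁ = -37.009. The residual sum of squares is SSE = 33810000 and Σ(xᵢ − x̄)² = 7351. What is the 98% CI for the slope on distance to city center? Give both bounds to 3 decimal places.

MSE = SSE/(n − 2) = 33810000/103 = 328252.
SE(β̂₁) = √(MSE/Sₓₓ) = √(328252/7351) = 6.68237.
df = n − 2 = 103.
t* = t_{0.01, 103} = 2.363098.
Margin = t* × SE = 2.363098 × 6.68237 = 15.79110.
CI: -37.009 ± 15.79110 → (-52.800, -21.218).
With 98% confidence, each one-unit increase in distance to city center is associated with a change of between -52.800 and -21.218 $ in apartment monthly rent.

(-52.800, -21.218)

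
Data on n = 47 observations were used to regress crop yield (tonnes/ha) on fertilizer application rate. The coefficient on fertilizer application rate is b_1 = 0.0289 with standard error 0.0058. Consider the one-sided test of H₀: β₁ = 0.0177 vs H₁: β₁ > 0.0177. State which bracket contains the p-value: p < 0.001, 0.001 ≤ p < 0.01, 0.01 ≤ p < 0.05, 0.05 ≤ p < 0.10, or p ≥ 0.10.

0.01 ≤ p < 0.05

t = (0.0289 − 0.0177) / 0.0058 = 1.931.
df = n − 2 = 47 − 2 = 45.
One-sided p = P(T_{45} > t) ≈ 0.0299.
So 0.01 ≤ p < 0.05.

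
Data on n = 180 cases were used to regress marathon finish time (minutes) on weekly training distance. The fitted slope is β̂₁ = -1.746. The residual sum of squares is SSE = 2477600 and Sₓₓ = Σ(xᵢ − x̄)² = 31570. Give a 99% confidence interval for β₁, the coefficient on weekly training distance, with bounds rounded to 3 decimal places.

(-3.475, -0.017)

MSE = SSE/(n − 2) = 2477600/178 = 13919.1.
SE(β̂₁) = √(MSE/Sₓₓ) = √(13919.1/31570) = 0.664.
df = n − 2 = 178.
t* = t_{0.005, 178} = 2.603731.
Margin = t* × SE = 2.603731 × 0.664 = 1.72888.
CI: -1.746 ± 1.72888 → (-3.475, -0.017).
With 99% confidence, each one-unit increase in weekly training distance is associated with a change of between -3.475 and -0.017 minutes in marathon finish time.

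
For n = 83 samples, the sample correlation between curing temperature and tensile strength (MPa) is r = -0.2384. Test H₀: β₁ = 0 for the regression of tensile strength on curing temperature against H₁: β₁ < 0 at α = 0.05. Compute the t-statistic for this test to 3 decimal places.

t = -2.209

t = r·√(n − 2)/√(1 − r²) = -0.2384·√81/√0.943165 = -2.209.
df = n − 2 = 81.
One-sided p ≈ 0.0150, which is < 0.05, so reject H₀.
There is evidence of a linear association between curing temperature and tensile strength.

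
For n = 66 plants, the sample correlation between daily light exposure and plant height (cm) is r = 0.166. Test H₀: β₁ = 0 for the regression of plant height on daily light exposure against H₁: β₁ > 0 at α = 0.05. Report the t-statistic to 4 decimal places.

t = r·√(n − 2)/√(1 − r²) = 0.166·√64/√0.972444 = 1.3467.
df = n − 2 = 64.
One-sided p ≈ 0.0914, which is ≥ 0.05, so fail to reject H₀.
The data do not give significant evidence of a linear association between daily light exposure and plant height.

t = 1.3467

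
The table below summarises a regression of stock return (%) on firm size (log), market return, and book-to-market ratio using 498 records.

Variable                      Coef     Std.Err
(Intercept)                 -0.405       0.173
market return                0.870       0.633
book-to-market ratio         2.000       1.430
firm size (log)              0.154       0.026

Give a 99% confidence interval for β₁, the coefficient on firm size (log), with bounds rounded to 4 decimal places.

Read off: b = 0.154, SE = 0.026 for firm size (log).
df = n − k − 1 = 498 − 3 − 1 = 494.
t* = t_{0.005, 494} = 2.585818.
Margin = t* × SE = 2.585818 × 0.026 = 0.067231.
CI: 0.154 ± 0.067231 → (0.0868, 0.2212).

(0.0868, 0.2212)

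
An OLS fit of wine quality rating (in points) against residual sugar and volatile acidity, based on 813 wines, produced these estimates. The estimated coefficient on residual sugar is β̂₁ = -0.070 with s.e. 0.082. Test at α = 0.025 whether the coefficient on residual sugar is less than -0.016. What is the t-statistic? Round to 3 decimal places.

t = -0.659

H₀: β₁ = -0.016 vs H₁: β₁ < -0.016.
t = (β̂₁ − β₁⁰)/SE = (-0.070 − (-0.016)) / 0.082 = -0.659.
df = n − k − 1 = 813 − 2 − 1 = 810.
One-sided p ≈ 0.2552, which is ≥ 0.025, so fail to reject H₀.
The data do not give significant evidence that the true slope on residual sugar is below -0.016 points per unit, holding the other predictors fixed.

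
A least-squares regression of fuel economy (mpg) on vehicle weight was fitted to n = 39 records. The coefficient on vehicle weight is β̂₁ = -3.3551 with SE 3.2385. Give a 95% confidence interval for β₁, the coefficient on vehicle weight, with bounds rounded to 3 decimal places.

(-9.917, 3.207)

df = n − 2 = 39 − 2 = 37.
t* = t_{0.025, 37} = 2.026192.
Margin = t* × SE = 2.026192 × 3.2385 = 6.56182.
CI: -3.3551 ± 6.56182 → (-9.917, 3.207).
With 95% confidence, each one-unit increase in vehicle weight is associated with a change of between -9.917 and 3.207 mpg in fuel economy.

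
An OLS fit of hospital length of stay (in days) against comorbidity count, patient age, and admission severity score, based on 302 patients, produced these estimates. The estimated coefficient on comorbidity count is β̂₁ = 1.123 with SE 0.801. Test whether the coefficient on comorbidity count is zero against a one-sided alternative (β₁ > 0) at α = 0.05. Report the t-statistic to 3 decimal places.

H₀: β₁ = 0 vs H₁: β₁ > 0.
t = (β̂₁ − β₁⁰)/SE = 1.123 / 0.801 = 1.402.
df = n − k − 1 = 302 − 3 − 1 = 298.
One-sided p ≈ 0.0810, which is ≥ 0.05, so fail to reject H₀.
The data do not give significant evidence that the true slope on comorbidity count is positive, holding the other predictors fixed.

t = 1.402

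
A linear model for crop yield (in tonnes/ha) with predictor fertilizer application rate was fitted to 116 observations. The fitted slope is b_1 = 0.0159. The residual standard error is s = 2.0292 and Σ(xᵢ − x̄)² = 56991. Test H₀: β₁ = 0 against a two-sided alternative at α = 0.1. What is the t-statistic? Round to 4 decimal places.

t = 1.8706

SE(b_1) = s/√Sₓₓ = 2.0292/√56991 = 0.00850005.
t = 0.0159 / 0.00850005 = 1.8706.
df = n − 2 = 114.
Two-sided p ≈ 0.0640, which is < 0.1, so reject H₀.
There is evidence that fertilizer application rate is associated with crop yield.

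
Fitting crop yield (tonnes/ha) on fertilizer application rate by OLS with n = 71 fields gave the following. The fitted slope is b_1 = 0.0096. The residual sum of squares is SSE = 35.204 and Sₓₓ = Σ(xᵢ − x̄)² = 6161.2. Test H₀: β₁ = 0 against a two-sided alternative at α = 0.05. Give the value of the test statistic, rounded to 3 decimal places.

MSE = SSE/(n − 2) = 35.204/69 = 0.510203.
SE(b_1) = √(MSE/Sₓₓ) = √(0.510203/6161.2) = 0.00909995.
t = 0.0096 / 0.00909995 = 1.055.
df = n − 2 = 69.
Two-sided p ≈ 0.2951, which is ≥ 0.05, so fail to reject H₀.
The data do not give significant evidence of an association between fertilizer application rate and crop yield.

t = 1.055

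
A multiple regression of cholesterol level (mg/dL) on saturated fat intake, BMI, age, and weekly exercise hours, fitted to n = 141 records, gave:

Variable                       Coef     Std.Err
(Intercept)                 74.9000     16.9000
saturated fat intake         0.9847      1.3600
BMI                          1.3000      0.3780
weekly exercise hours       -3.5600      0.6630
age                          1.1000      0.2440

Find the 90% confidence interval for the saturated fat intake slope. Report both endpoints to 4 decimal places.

(-1.2676, 3.2370)

Read off: b = 0.9847, SE = 1.3600 for saturated fat intake.
df = n − k − 1 = 141 − 4 − 1 = 136.
t* = t_{0.05, 136} = 1.656135.
Margin = t* × SE = 1.656135 × 1.3600 = 2.252344.
CI: 0.9847 ± 2.252344 → (-1.2676, 3.2370).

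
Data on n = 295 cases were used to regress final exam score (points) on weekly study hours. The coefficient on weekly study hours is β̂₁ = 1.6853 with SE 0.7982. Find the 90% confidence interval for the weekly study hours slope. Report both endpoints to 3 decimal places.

(0.368, 3.002)

df = n − 2 = 295 − 2 = 293.
t* = t_{0.05, 293} = 1.650071.
Margin = t* × SE = 1.650071 × 0.7982 = 1.31709.
CI: 1.6853 ± 1.31709 → (0.368, 3.002).
With 90% confidence, each one-unit increase in weekly study hours is associated with a change of between 0.368 and 3.002 points in final exam score.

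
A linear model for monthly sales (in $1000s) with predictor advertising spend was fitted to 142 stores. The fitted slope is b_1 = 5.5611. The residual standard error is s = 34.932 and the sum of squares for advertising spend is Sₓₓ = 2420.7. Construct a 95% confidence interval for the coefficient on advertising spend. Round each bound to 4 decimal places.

SE(b_1) = s/√Sₓₓ = 34.932/√2420.7 = 0.709991.
df = n − 2 = 140.
t* = t_{0.025, 140} = 1.977054.
Margin = t* × SE = 1.977054 × 0.709991 = 1.403691.
CI: 5.5611 ± 1.403691 → (4.1574, 6.9648).
With 95% confidence, each one-unit increase in advertising spend is associated with a change of between 4.1574 and 6.9648 $1000s in monthly sales.

(4.1574, 6.9648)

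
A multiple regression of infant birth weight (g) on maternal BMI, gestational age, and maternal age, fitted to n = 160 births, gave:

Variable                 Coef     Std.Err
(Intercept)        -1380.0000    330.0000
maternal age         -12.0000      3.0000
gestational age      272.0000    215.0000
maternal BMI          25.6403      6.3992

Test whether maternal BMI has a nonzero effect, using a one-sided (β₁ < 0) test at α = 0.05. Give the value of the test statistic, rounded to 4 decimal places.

t = 4.0068

Read off: b = 25.6403, SE = 6.3992 for maternal BMI.
H₀: β₁ = 0 vs H₁: β₁ < 0.
t = 25.6403 / 6.3992 = 4.0068.
df = n − k − 1 = 160 − 3 − 1 = 156.
One-sided p ≈ 1.0000, which is ≥ 0.05, so fail to reject H₀.
The data do not give significant evidence that the true slope on maternal BMI is negative, holding the other predictors fixed.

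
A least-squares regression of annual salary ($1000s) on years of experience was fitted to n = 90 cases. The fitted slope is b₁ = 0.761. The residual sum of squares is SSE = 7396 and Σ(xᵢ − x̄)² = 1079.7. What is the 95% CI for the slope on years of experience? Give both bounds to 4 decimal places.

(0.2065, 1.3155)

MSE = SSE/(n − 2) = 7396/88 = 84.0455.
SE(b₁) = √(MSE/Sₓₓ) = √(84.0455/1079.7) = 0.279001.
df = n − 2 = 88.
t* = t_{0.025, 88} = 1.98729.
Margin = t* × SE = 1.98729 × 0.279001 = 0.554456.
CI: 0.761 ± 0.554456 → (0.2065, 1.3155).
With 95% confidence, each one-unit increase in years of experience is associated with a change of between 0.2065 and 1.3155 $1000s in annual salary.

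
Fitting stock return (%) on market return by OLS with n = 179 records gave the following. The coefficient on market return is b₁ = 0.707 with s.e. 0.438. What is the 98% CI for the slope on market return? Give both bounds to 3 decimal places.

df = n − 2 = 179 − 2 = 177.
t* = t_{0.01, 177} = 2.3476.
Margin = t* × SE = 2.3476 × 0.438 = 1.02825.
CI: 0.707 ± 1.02825 → (-0.321, 1.735).
With 98% confidence, each one-unit increase in market return is associated with a change of between -0.321 and 1.735 % in stock return.

(-0.321, 1.735)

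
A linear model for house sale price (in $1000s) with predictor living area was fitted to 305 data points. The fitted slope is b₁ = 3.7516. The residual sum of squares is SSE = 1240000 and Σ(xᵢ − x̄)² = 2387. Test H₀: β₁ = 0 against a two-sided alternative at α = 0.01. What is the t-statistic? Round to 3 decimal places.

t = 2.865

MSE = SSE/(n − 2) = 1240000/303 = 4092.41.
SE(b₁) = √(MSE/Sₓₓ) = √(4092.41/2387) = 1.30937.
t = 3.7516 / 1.30937 = 2.865.
df = n − 2 = 303.
Two-sided p ≈ 0.0045, which is < 0.01, so reject H₀.
There is evidence that living area is associated with house sale price.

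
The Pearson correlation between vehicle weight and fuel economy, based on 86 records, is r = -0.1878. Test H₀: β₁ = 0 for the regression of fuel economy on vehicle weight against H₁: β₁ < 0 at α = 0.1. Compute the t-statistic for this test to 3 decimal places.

t = r·√(n − 2)/√(1 − r²) = -0.1878·√84/√0.964731 = -1.752.
df = n − 2 = 84.
One-sided p ≈ 0.0417, which is < 0.1, so reject H₀.
There is evidence of a linear association between vehicle weight and fuel economy.

t = -1.752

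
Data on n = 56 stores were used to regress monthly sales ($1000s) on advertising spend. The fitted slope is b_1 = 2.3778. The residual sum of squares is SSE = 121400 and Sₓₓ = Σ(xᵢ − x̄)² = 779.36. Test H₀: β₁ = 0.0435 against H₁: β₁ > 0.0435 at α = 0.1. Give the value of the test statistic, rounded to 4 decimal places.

t = 1.3744

MSE = SSE/(n − 2) = 121400/54 = 2248.15.
SE(b_1) = √(MSE/Sₓₓ) = √(2248.15/779.36) = 1.69841.
t = (2.3778 − 0.0435) / 1.69841 = 1.3744.
df = n − 2 = 54.
One-sided p ≈ 0.0875, which is < 0.1, so reject H₀.
There is evidence that the true slope on advertising spend exceeds 0.0435 $1000s per unit.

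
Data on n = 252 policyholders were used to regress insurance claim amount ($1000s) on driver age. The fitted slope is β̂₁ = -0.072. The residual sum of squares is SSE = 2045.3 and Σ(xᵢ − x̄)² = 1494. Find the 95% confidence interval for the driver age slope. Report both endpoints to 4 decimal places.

MSE = SSE/(n − 2) = 2045.3/250 = 8.1812.
SE(β̂₁) = √(MSE/Sₓₓ) = √(8.1812/1494) = 0.0740003.
df = n − 2 = 250.
t* = t_{0.025, 250} = 1.969498.
Margin = t* × SE = 1.969498 × 0.0740003 = 0.145743.
CI: -0.072 ± 0.145743 → (-0.2177, 0.0737).
With 95% confidence, each one-unit increase in driver age is associated with a change of between -0.2177 and 0.0737 $1000s in insurance claim amount.

(-0.2177, 0.0737)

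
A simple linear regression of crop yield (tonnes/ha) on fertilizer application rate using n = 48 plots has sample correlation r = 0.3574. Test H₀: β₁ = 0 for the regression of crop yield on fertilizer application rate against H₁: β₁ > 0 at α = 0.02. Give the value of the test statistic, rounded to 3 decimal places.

t = 2.595

t = r·√(n − 2)/√(1 − r²) = 0.3574·√46/√0.872265 = 2.595.
df = n − 2 = 46.
One-sided p ≈ 0.0063, which is < 0.02, so reject H₀.
There is evidence of a linear association between fertilizer application rate and crop yield.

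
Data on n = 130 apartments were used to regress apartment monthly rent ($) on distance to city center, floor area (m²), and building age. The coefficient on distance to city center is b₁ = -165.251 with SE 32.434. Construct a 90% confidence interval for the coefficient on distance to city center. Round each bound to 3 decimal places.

(-218.995, -111.507)

df = n − k − 1 = 130 − 3 − 1 = 126.
t* = t_{0.05, 126} = 1.657037.
Margin = t* × SE = 1.657037 × 32.434 = 53.74434.
CI: -165.251 ± 53.74434 → (-218.995, -111.507).
With 90% confidence, each one-unit increase in distance to city center is associated with a change of between -218.995 and -111.507 $ in apartment monthly rent, holding the other predictors fixed.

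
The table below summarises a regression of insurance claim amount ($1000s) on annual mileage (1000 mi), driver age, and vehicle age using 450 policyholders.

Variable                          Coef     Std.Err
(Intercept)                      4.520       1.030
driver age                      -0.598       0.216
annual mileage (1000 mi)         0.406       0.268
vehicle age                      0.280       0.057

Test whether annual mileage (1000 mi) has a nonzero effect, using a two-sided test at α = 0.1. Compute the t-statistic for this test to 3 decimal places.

t = 1.515

Read off: b = 0.406, SE = 0.268 for annual mileage (1000 mi).
H₀: β₁ = 0 vs H₁: β₁ ≠ 0.
t = 0.406 / 0.268 = 1.515.
df = n − k − 1 = 450 − 3 − 1 = 446.
Two-sided p ≈ 0.1305, which is ≥ 0.1, so fail to reject H₀.
The data do not give significant evidence of an association between annual mileage (1000 mi) and insurance claim amount, after adjusting for the other predictors.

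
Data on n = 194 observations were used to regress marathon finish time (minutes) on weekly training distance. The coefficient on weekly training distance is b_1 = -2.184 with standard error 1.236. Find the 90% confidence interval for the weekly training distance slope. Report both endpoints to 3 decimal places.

df = n − 2 = 194 − 2 = 192.
t* = t_{0.05, 192} = 1.652829.
Margin = t* × SE = 1.652829 × 1.236 = 2.04290.
CI: -2.184 ± 2.04290 → (-4.227, -0.141).
With 90% confidence, each one-unit increase in weekly training distance is associated with a change of between -4.227 and -0.141 minutes in marathon finish time.

(-4.227, -0.141)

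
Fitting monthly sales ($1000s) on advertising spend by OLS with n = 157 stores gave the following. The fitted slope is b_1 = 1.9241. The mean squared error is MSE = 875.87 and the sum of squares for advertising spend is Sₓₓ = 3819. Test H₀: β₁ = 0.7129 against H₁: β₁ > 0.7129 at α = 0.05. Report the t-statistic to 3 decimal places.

t = 2.529

SE(b_1) = √(MSE/Sₓₓ) = √(875.87/3819) = 0.4789.
t = (1.9241 − 0.7129) / 0.4789 = 2.529.
df = n − 2 = 155.
One-sided p ≈ 0.0062, which is < 0.05, so reject H₀.
There is evidence that the true slope on advertising spend exceeds 0.7129 $1000s per unit.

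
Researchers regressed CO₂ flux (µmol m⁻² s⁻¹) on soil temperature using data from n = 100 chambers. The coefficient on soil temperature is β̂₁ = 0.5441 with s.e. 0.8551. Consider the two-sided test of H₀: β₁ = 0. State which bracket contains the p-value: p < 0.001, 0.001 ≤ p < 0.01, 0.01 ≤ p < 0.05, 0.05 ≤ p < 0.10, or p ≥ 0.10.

t = 0.5441 / 0.8551 = 0.636.
df = n − 2 = 100 − 2 = 98.
Two-sided p = 2·P(T_{98} > |t|) ≈ 0.5261.
So p ≥ 0.10.

p ≥ 0.10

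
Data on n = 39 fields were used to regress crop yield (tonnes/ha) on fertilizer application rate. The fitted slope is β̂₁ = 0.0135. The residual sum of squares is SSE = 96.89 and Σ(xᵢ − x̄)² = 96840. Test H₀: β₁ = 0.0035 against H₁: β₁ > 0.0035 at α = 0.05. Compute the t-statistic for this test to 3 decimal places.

t = 1.923

MSE = SSE/(n − 2) = 96.89/37 = 2.61865.
SE(β̂₁) = √(MSE/Sₓₓ) = √(2.61865/96840) = 0.00520009.
t = (0.0135 − 0.0035) / 0.00520009 = 1.923.
df = n − 2 = 37.
One-sided p ≈ 0.0311, which is < 0.05, so reject H₀.
There is evidence that the true slope on fertilizer application rate exceeds 0.0035 tonnes/ha per unit.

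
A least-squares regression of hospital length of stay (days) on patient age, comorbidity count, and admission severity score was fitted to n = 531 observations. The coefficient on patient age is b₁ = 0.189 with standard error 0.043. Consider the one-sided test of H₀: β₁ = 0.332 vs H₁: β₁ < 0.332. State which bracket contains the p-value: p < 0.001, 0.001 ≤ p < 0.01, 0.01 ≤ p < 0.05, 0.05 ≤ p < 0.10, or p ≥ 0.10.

t = (0.189 − 0.332) / 0.043 = -3.326.
df = n − k − 1 = 531 − 3 − 1 = 527.
One-sided p = P(T_{527} < t) ≈ 0.0005.
So p < 0.001.

p < 0.001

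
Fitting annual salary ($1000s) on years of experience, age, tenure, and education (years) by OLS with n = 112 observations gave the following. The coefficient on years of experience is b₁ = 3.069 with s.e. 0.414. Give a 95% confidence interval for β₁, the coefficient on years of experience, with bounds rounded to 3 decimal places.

(2.248, 3.890)

df = n − k − 1 = 112 − 4 − 1 = 107.
t* = t_{0.025, 107} = 1.982383.
Margin = t* × SE = 1.982383 × 0.414 = 0.82071.
CI: 3.069 ± 0.82071 → (2.248, 3.890).
With 95% confidence, each one-unit increase in years of experience is associated with a change of between 2.248 and 3.890 $1000s in annual salary, holding the other predictors fixed.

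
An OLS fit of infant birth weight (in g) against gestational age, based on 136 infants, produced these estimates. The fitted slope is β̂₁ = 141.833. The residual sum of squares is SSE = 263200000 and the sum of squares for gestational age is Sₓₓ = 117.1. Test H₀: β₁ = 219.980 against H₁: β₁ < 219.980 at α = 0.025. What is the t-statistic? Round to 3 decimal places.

MSE = SSE/(n − 2) = 263200000/134 = 1.96418e+06.
SE(β̂₁) = √(MSE/Sₓₓ) = √(1.96418e+06/117.1) = 129.513.
t = (141.833 − 219.980) / 129.513 = -0.603.
df = n − 2 = 134.
One-sided p ≈ 0.2736, which is ≥ 0.025, so fail to reject H₀.
The data do not give significant evidence that the true slope on gestational age is below 219.980 g per unit.

t = -0.603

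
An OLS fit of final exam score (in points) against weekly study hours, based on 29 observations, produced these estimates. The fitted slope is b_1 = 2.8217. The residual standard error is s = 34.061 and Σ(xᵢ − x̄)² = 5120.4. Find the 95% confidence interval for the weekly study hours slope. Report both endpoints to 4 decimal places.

(1.8450, 3.7984)

SE(b_1) = s/√Sₓₓ = 34.061/√5120.4 = 0.475998.
df = n − 2 = 27.
t* = t_{0.025, 27} = 2.051831.
Margin = t* × SE = 2.051831 × 0.475998 = 0.976668.
CI: 2.8217 ± 0.976668 → (1.8450, 3.7984).
With 95% confidence, each one-unit increase in weekly study hours is associated with a change of between 1.8450 and 3.7984 points in final exam score.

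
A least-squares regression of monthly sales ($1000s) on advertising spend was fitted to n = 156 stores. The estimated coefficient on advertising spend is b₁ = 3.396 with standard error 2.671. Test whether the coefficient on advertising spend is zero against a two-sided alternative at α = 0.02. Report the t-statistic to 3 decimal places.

t = 1.271

H₀: β₁ = 0 vs H₁: β₁ ≠ 0.
t = (b₁ − β₁⁰)/SE = 3.396 / 2.671 = 1.271.
df = n − 2 = 156 − 2 = 154.
Two-sided p ≈ 0.2055, which is ≥ 0.02, so fail to reject H₀.
The data do not give significant evidence of an association between advertising spend and monthly sales.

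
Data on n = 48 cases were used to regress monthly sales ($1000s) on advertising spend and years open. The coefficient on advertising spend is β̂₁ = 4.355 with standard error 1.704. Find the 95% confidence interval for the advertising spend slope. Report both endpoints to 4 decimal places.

df = n − k − 1 = 48 − 2 − 1 = 45.
t* = t_{0.025, 45} = 2.014103.
Margin = t* × SE = 2.014103 × 1.704 = 3.432032.
CI: 4.355 ± 3.432032 → (0.9230, 7.7870).
With 95% confidence, each one-unit increase in advertising spend is associated with a change of between 0.9230 and 7.7870 $1000s in monthly sales, holding the other predictors fixed.

(0.9230, 7.7870)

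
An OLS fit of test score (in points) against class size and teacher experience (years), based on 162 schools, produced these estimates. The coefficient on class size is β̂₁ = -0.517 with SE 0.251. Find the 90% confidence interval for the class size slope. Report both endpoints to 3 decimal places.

df = n − k − 1 = 162 − 2 − 1 = 159.
t* = t_{0.05, 159} = 1.654494.
Margin = t* × SE = 1.654494 × 0.251 = 0.41528.
CI: -0.517 ± 0.41528 → (-0.932, -0.102).
With 90% confidence, each one-unit increase in class size is associated with a change of between -0.932 and -0.102 points in test score, holding the other predictors fixed.

(-0.932, -0.102)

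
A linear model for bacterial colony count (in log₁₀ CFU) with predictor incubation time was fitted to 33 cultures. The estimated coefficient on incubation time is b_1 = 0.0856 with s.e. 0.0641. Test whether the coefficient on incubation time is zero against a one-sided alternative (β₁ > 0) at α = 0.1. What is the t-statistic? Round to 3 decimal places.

H₀: β₁ = 0 vs H₁: β₁ > 0.
t = (b_1 − β₁⁰)/SE = 0.0856 / 0.0641 = 1.335.
df = n − 2 = 33 − 2 = 31.
One-sided p ≈ 0.0957, which is < 0.1, so reject H₀.
There is evidence that the true slope on incubation time is positive.

t = 1.335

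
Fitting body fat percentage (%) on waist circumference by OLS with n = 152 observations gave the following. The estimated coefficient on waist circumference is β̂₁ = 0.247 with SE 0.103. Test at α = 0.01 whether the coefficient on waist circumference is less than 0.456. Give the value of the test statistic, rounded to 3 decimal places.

t = -2.029

H₀: β₁ = 0.456 vs H₁: β₁ < 0.456.
t = (β̂₁ − β₁⁰)/SE = (0.247 − 0.456) / 0.103 = -2.029.
df = n − 2 = 152 − 2 = 150.
One-sided p ≈ 0.0221, which is ≥ 0.01, so fail to reject H₀.
The data do not give significant evidence that the true slope on waist circumference is below 0.456 % per unit.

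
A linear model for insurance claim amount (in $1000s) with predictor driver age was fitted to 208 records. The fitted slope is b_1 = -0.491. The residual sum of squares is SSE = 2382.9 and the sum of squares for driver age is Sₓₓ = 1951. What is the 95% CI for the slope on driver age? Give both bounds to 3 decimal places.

(-0.643, -0.339)

MSE = SSE/(n − 2) = 2382.9/206 = 11.5675.
SE(b_1) = √(MSE/Sₓₓ) = √(11.5675/1951) = 0.077.
df = n − 2 = 206.
t* = t_{0.025, 206} = 1.971547.
Margin = t* × SE = 1.971547 × 0.077 = 0.15181.
CI: -0.491 ± 0.15181 → (-0.643, -0.339).
With 95% confidence, each one-unit increase in driver age is associated with a change of between -0.643 and -0.339 $1000s in insurance claim amount.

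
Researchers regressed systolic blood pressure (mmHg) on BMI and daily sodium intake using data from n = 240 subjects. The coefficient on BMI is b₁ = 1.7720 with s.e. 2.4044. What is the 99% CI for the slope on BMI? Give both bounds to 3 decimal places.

(-4.472, 8.016)

df = n − k − 1 = 240 − 2 − 1 = 237.
t* = t_{0.005, 237} = 2.596732.
Margin = t* × SE = 2.596732 × 2.4044 = 6.24358.
CI: 1.7720 ± 6.24358 → (-4.472, 8.016).
With 99% confidence, each one-unit increase in BMI is associated with a change of between -4.472 and 8.016 mmHg in systolic blood pressure, holding the other predictors fixed.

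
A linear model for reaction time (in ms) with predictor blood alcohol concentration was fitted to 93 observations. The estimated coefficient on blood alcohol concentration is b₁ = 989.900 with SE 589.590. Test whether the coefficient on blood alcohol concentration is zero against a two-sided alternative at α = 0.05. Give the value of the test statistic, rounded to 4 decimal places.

H₀: β₁ = 0 vs H₁: β₁ ≠ 0.
t = (b₁ − β₁⁰)/SE = 989.900 / 589.590 = 1.6790.
df = n − 2 = 93 − 2 = 91.
Two-sided p ≈ 0.0966, which is ≥ 0.05, so fail to reject H₀.
The data do not give significant evidence of an association between blood alcohol concentration and reaction time.

t = 1.6790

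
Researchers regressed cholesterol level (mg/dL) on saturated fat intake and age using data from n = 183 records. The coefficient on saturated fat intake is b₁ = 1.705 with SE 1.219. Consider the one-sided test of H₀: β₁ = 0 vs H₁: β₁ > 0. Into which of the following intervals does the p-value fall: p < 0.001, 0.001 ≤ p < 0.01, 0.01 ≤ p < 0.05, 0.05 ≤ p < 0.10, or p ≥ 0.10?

0.05 ≤ p < 0.10

t = 1.705 / 1.219 = 1.399.
df = n − k − 1 = 183 − 2 − 1 = 180.
One-sided p = P(T_{180} > t) ≈ 0.0818.
So 0.05 ≤ p < 0.10.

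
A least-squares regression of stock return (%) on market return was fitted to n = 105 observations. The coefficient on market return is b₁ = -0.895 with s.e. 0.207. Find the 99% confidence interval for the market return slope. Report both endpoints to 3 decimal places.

(-1.438, -0.352)

df = n − 2 = 105 − 2 = 103.
t* = t_{0.005, 103} = 2.624407.
Margin = t* × SE = 2.624407 × 0.207 = 0.54325.
CI: -0.895 ± 0.54325 → (-1.438, -0.352).
With 99% confidence, each one-unit increase in market return is associated with a change of between -1.438 and -0.352 % in stock return.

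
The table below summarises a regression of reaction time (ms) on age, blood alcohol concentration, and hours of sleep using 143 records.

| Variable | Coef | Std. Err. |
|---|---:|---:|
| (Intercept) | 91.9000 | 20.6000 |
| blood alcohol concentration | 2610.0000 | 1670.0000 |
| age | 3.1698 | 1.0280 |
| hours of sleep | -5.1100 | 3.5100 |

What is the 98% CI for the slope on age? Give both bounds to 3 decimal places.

(0.750, 5.589)

Read off: b = 3.1698, SE = 1.0280 for age.
df = n − k − 1 = 143 − 3 − 1 = 139.
t* = t_{0.01, 139} = 2.353474.
Margin = t* × SE = 2.353474 × 1.0280 = 2.41937.
CI: 3.1698 ± 2.41937 → (0.750, 5.589).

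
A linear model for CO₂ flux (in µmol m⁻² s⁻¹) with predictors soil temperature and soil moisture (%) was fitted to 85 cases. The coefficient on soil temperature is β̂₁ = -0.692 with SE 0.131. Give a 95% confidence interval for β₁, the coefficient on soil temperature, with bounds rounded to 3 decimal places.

(-0.953, -0.431)

df = n − k − 1 = 85 − 2 − 1 = 82.
t* = t_{0.025, 82} = 1.989319.
Margin = t* × SE = 1.989319 × 0.131 = 0.26060.
CI: -0.692 ± 0.26060 → (-0.953, -0.431).
With 95% confidence, each one-unit increase in soil temperature is associated with a change of between -0.953 and -0.431 µmol m⁻² s⁻¹ in CO₂ flux, holding the other predictors fixed.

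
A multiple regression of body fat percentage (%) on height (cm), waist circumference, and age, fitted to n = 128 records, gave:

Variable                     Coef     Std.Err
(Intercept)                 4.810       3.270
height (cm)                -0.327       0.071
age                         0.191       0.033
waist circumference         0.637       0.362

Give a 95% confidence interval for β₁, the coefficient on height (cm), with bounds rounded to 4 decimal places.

(-0.4675, -0.1865)

Read off: b = -0.327, SE = 0.071 for height (cm).
df = n − k − 1 = 128 − 3 − 1 = 124.
t* = t_{0.025, 124} = 1.97928.
Margin = t* × SE = 1.97928 × 0.071 = 0.140529.
CI: -0.327 ± 0.140529 → (-0.4675, -0.1865).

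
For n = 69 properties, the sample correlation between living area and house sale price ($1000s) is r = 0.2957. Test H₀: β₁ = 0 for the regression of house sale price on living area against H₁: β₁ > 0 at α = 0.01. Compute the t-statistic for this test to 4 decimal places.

t = r·√(n − 2)/√(1 − r²) = 0.2957·√67/√0.912562 = 2.5337.
df = n − 2 = 67.
One-sided p ≈ 0.0068, which is < 0.01, so reject H₀.
There is evidence of a linear association between living area and house sale price.

t = 2.5337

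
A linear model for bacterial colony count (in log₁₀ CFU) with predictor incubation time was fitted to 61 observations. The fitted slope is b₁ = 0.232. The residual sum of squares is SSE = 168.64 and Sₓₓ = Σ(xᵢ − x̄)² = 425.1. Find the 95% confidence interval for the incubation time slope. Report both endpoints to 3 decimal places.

MSE = SSE/(n − 2) = 168.64/59 = 2.85831.
SE(b₁) = √(MSE/Sₓₓ) = √(2.85831/425.1) = 0.081999.
df = n − 2 = 59.
t* = t_{0.025, 59} = 2.000995.
Margin = t* × SE = 2.000995 × 0.081999 = 0.16408.
CI: 0.232 ± 0.16408 → (0.068, 0.396).
With 95% confidence, each one-unit increase in incubation time is associated with a change of between 0.068 and 0.396 log₁₀ CFU in bacterial colony count.

(0.068, 0.396)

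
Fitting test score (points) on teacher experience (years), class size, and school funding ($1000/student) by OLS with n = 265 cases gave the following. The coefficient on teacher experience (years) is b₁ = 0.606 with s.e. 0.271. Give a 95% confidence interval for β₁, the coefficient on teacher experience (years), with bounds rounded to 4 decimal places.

(0.0724, 1.1396)

df = n − k − 1 = 265 − 3 − 1 = 261.
t* = t_{0.025, 261} = 1.969095.
Margin = t* × SE = 1.969095 × 0.271 = 0.533625.
CI: 0.606 ± 0.533625 → (0.0724, 1.1396).
With 95% confidence, each one-unit increase in teacher experience (years) is associated with a change of between 0.0724 and 1.1396 points in test score, holding the other predictors fixed.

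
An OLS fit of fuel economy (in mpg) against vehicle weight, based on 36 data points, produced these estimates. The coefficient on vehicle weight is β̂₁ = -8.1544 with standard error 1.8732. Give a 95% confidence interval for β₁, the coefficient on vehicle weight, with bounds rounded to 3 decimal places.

(-11.961, -4.348)

df = n − 2 = 36 − 2 = 34.
t* = t_{0.025, 34} = 2.032245.
Margin = t* × SE = 2.032245 × 1.8732 = 3.80680.
CI: -8.1544 ± 3.80680 → (-11.961, -4.348).
With 95% confidence, each one-unit increase in vehicle weight is associated with a change of between -11.961 and -4.348 mpg in fuel economy.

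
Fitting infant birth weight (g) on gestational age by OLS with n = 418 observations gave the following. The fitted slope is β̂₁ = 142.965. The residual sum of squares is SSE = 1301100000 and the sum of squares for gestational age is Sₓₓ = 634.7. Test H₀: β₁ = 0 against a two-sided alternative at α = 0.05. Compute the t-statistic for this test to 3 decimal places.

MSE = SSE/(n − 2) = 1301100000/416 = 3.12764e+06.
SE(β̂₁) = √(MSE/Sₓₓ) = √(3.12764e+06/634.7) = 70.1979.
t = 142.965 / 70.1979 = 2.037.
df = n − 2 = 416.
Two-sided p ≈ 0.0423, which is < 0.05, so reject H₀.
There is evidence that gestational age is associated with infant birth weight.

t = 2.037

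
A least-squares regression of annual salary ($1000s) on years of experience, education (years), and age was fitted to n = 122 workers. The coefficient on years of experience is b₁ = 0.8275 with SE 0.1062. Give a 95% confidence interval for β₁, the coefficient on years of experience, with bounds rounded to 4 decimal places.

df = n − k − 1 = 122 − 3 − 1 = 118.
t* = t_{0.025, 118} = 1.980272.
Margin = t* × SE = 1.980272 × 0.1062 = 0.210305.
CI: 0.8275 ± 0.210305 → (0.6172, 1.0378).
With 95% confidence, each one-unit increase in years of experience is associated with a change of between 0.6172 and 1.0378 $1000s in annual salary, holding the other predictors fixed.

(0.6172, 1.0378)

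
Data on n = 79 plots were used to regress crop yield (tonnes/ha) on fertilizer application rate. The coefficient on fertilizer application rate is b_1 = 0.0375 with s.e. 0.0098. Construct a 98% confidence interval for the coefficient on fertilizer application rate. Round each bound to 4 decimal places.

(0.0142, 0.0608)

df = n − 2 = 79 − 2 = 77.
t* = t_{0.01, 77} = 2.375757.
Margin = t* × SE = 2.375757 × 0.0098 = 0.023282.
CI: 0.0375 ± 0.023282 → (0.0142, 0.0608).
With 98% confidence, each one-unit increase in fertilizer application rate is associated with a change of between 0.0142 and 0.0608 tonnes/ha in crop yield.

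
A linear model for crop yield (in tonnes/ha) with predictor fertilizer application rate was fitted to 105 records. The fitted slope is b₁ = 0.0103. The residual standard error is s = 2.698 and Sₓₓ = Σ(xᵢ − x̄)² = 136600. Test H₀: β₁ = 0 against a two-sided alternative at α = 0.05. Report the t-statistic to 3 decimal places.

SE(b₁) = s/√Sₓₓ = 2.698/√136600 = 0.00729989.
t = 0.0103 / 0.00729989 = 1.411.
df = n − 2 = 103.
Two-sided p ≈ 0.1613, which is ≥ 0.05, so fail to reject H₀.
The data do not give significant evidence of an association between fertilizer application rate and crop yield.

t = 1.411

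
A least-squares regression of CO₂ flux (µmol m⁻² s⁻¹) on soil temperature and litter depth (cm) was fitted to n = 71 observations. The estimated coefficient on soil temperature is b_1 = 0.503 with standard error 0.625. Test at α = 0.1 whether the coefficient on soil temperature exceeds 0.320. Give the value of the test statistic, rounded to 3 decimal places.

t = 0.293

H₀: β₁ = 0.320 vs H₁: β₁ > 0.320.
t = (b_1 − β₁⁰)/SE = (0.503 − 0.320) / 0.625 = 0.293.
df = n − k − 1 = 71 − 2 − 1 = 68.
One-sided p ≈ 0.3853, which is ≥ 0.1, so fail to reject H₀.
The data do not give significant evidence that the true slope on soil temperature exceeds 0.320 µmol m⁻² s⁻¹ per unit, holding the other predictors fixed.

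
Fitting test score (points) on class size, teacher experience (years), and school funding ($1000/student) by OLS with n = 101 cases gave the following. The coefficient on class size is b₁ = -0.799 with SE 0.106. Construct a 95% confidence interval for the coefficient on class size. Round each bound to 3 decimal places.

df = n − k − 1 = 101 − 3 − 1 = 97.
t* = t_{0.025, 97} = 1.984723.
Margin = t* × SE = 1.984723 × 0.106 = 0.21038.
CI: -0.799 ± 0.21038 → (-1.009, -0.589).
With 95% confidence, each one-unit increase in class size is associated with a change of between -1.009 and -0.589 points in test score, holding the other predictors fixed.

(-1.009, -0.589)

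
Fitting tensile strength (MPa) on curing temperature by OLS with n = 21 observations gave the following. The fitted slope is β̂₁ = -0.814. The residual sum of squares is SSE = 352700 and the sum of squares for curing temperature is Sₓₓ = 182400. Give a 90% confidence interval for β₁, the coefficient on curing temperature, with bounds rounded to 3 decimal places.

(-1.366, -0.262)

MSE = SSE/(n − 2) = 352700/19 = 18563.2.
SE(β̂₁) = √(MSE/Sₓₓ) = √(18563.2/182400) = 0.319017.
df = n − 2 = 19.
t* = t_{0.05, 19} = 1.729133.
Margin = t* × SE = 1.729133 × 0.319017 = 0.55162.
CI: -0.814 ± 0.55162 → (-1.366, -0.262).
With 90% confidence, each one-unit increase in curing temperature is associated with a change of between -1.366 and -0.262 MPa in tensile strength.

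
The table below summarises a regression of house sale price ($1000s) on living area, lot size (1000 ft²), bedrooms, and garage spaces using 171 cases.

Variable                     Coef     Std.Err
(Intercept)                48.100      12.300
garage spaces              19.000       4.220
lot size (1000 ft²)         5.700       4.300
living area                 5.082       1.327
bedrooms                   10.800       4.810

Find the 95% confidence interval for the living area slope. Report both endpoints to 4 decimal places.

(2.4620, 7.7020)

Read off: b = 5.082, SE = 1.327 for living area.
df = n − k − 1 = 171 − 4 − 1 = 166.
t* = t_{0.025, 166} = 1.974358.
Margin = t* × SE = 1.974358 × 1.327 = 2.619973.
CI: 5.082 ± 2.619973 → (2.4620, 7.7020).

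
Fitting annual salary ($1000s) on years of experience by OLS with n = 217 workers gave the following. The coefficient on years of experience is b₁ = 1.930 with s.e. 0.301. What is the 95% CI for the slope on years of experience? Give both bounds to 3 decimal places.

(1.337, 2.523)

df = n − 2 = 217 − 2 = 215.
t* = t_{0.025, 215} = 1.971059.
Margin = t* × SE = 1.971059 × 0.301 = 0.59329.
CI: 1.930 ± 0.59329 → (1.337, 2.523).
With 95% confidence, each one-unit increase in years of experience is associated with a change of between 1.337 and 2.523 $1000s in annual salary.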